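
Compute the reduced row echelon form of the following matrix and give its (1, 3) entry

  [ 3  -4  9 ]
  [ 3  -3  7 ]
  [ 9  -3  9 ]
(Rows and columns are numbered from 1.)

r1 → 1/3·r1
  [ 1  -4/3  3 ]
  [ 3    -3  7 ]
  [ 9    -3  9 ]
r2 → r2 − 3·r1
  [ 1  -4/3   3 ]
  [ 0     1  -2 ]
  [ 9    -3   9 ]
r3 → r3 − 9·r1
  [ 1  -4/3    3 ]
  [ 0     1   -2 ]
  [ 0     9  -18 ]
r3 → r3 − 9·r2
  [ 1  -4/3   3 ]
  [ 0     1  -2 ]
  [ 0     0   0 ]
r1 → r1 + 4/3·r2
  [ 1  0  1/3 ]
  [ 0  1   -2 ]
  [ 0  0    0 ]

1/3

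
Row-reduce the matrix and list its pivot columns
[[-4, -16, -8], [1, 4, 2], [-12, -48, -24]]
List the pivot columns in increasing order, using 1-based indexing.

R1 -> -1/4·R1
  [   1    4    2 ]
  [   1    4    2 ]
  [ -12  -48  -24 ]
R2 -> R2 − R1
  [   1    4    2 ]
  [   0    0    0 ]
  [ -12  -48  -24 ]
R3 -> R3 + 12·R1
  [ 1  4  2 ]
  [ 0  0  0 ]
  [ 0  0  0 ]
Pivot columns are the columns containing a leading 1.

1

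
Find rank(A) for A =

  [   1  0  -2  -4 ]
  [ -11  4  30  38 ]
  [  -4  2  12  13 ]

rank = 2

ρ2 := ρ2 + 11·ρ1
ρ3 := ρ3 + 4·ρ1
ρ2 := 1/4·ρ2
ρ3 := ρ3 − 2·ρ2
The reduced form has 2 nonzero rows.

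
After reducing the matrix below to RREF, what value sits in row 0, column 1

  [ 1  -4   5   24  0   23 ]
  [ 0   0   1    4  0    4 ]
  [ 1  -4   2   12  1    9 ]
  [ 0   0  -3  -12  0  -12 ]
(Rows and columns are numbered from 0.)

Subtract ρ1 from ρ3.
  [ 1  -4   5   24  0   23 ]
  [ 0   0   1    4  0    4 ]
  [ 0   0  -3  -12  1  -14 ]
  [ 0   0  -3  -12  0  -12 ]
Add 3 times ρ2 to ρ3.
  [ 1  -4   5   24  0   23 ]
  [ 0   0   1    4  0    4 ]
  [ 0   0   0    0  1   -2 ]
  [ 0   0  -3  -12  0  -12 ]
Add 3 times ρ2 to ρ4.
  [ 1  -4  5  24  0  23 ]
  [ 0   0  1   4  0   4 ]
  [ 0   0  0   0  1  -2 ]
  [ 0   0  0   0  0   0 ]
Subtract 5 times ρ2 from ρ1.
  [ 1  -4  0  4  0   3 ]
  [ 0   0  1  4  0   4 ]
  [ 0   0  0  0  1  -2 ]
  [ 0   0  0  0  0   0 ]

-4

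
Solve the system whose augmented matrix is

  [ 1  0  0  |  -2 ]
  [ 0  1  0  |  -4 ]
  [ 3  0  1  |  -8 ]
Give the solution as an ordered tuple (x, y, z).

(-2, -4, -2)

r3 -> r3 − 3·r1
  [ 1  0  0  |  -2 ]
  [ 0  1  0  |  -4 ]
  [ 0  0  1  |  -2 ]
Reading off the last column: x = -2, y = -4, z = -2.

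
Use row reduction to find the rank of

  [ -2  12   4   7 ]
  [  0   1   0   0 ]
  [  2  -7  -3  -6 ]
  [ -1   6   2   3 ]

ρ1 → -1/2·ρ1
  [  1  -6  -2  -7/2 ]
  [  0   1   0     0 ]
  [  2  -7  -3    -6 ]
  [ -1   6   2     3 ]
ρ3 → ρ3 − 2·ρ1
  [  1  -6  -2  -7/2 ]
  [  0   1   0     0 ]
  [  0   5   1     1 ]
  [ -1   6   2     3 ]
ρ4 → ρ4 + ρ1
  [ 1  -6  -2  -7/2 ]
  [ 0   1   0     0 ]
  [ 0   5   1     1 ]
  [ 0   0   0  -1/2 ]
ρ3 → ρ3 − 5·ρ2
  [ 1  -6  -2  -7/2 ]
  [ 0   1   0     0 ]
  [ 0   0   1     1 ]
  [ 0   0   0  -1/2 ]
ρ4 → -2·ρ4
  [ 1  -6  -2  -7/2 ]
  [ 0   1   0     0 ]
  [ 0   0   1     1 ]
  [ 0   0   0     1 ]
ρ3 → ρ3 − ρ4
  [ 1  -6  -2  -7/2 ]
  [ 0   1   0     0 ]
  [ 0   0   1     0 ]
  [ 0   0   0     1 ]
ρ1 → ρ1 + 7/2·ρ4
  [ 1  -6  -2  0 ]
  [ 0   1   0  0 ]
  [ 0   0   1  0 ]
  [ 0   0   0  1 ]
ρ1 → ρ1 + 2·ρ3
  [ 1  -6  0  0 ]
  [ 0   1  0  0 ]
  [ 0   0  1  0 ]
  [ 0   0  0  1 ]
ρ1 → ρ1 + 6·ρ2
  [ 1  0  0  0 ]
  [ 0  1  0  0 ]
  [ 0  0  1  0 ]
  [ 0  0  0  1 ]
The reduced form has 4 nonzero rows.

rank = 4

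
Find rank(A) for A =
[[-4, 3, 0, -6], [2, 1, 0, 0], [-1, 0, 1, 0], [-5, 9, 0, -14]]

rank = 4

R1 → -1/4·R1
  [  1  -3/4  0  3/2 ]
  [  2     1  0    0 ]
  [ -1     0  1    0 ]
  [ -5     9  0  -14 ]
R2 → R2 − 2·R1
  [  1  -3/4  0  3/2 ]
  [  0   5/2  0   -3 ]
  [ -1     0  1    0 ]
  [ -5     9  0  -14 ]
R3 → R3 + R1
  [  1  -3/4  0  3/2 ]
  [  0   5/2  0   -3 ]
  [  0  -3/4  1  3/2 ]
  [ -5     9  0  -14 ]
R4 → R4 + 5·R1
  [ 1  -3/4  0    3/2 ]
  [ 0   5/2  0     -3 ]
  [ 0  -3/4  1    3/2 ]
  [ 0  21/4  0  -13/2 ]
R2 → 2/5·R2
  [ 1  -3/4  0    3/2 ]
  [ 0     1  0   -6/5 ]
  [ 0  -3/4  1    3/2 ]
  [ 0  21/4  0  -13/2 ]
R3 → R3 + 3/4·R2
  [ 1  -3/4  0    3/2 ]
  [ 0     1  0   -6/5 ]
  [ 0     0  1    3/5 ]
  [ 0  21/4  0  -13/2 ]
R4 → R4 − 21/4·R2
  [ 1  -3/4  0   3/2 ]
  [ 0     1  0  -6/5 ]
  [ 0     0  1   3/5 ]
  [ 0     0  0  -1/5 ]
R4 → -5·R4
  [ 1  -3/4  0   3/2 ]
  [ 0     1  0  -6/5 ]
  [ 0     0  1   3/5 ]
  [ 0     0  0     1 ]
R3 → R3 − 3/5·R4
  [ 1  -3/4  0   3/2 ]
  [ 0     1  0  -6/5 ]
  [ 0     0  1     0 ]
  [ 0     0  0     1 ]
R2 → R2 + 6/5·R4
  [ 1  -3/4  0  3/2 ]
  [ 0     1  0    0 ]
  [ 0     0  1    0 ]
  [ 0     0  0    1 ]
R1 → R1 − 3/2·R4
  [ 1  -3/4  0  0 ]
  [ 0     1  0  0 ]
  [ 0     0  1  0 ]
  [ 0     0  0  1 ]
R1 → R1 + 3/4·R2
  [ 1  0  0  0 ]
  [ 0  1  0  0 ]
  [ 0  0  1  0 ]
  [ 0  0  0  1 ]
The reduced form has 4 nonzero rows.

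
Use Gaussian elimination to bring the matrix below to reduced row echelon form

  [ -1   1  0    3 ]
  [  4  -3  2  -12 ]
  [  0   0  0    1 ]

R1 := -1·R1
  [ 1  -1  0   -3 ]
  [ 4  -3  2  -12 ]
  [ 0   0  0    1 ]
R2 := R2 − 4·R1
  [ 1  -1  0  -3 ]
  [ 0   1  2   0 ]
  [ 0   0  0   1 ]
R1 := R1 + 3·R3
  [ 1  -1  0  0 ]
  [ 0   1  2  0 ]
  [ 0   0  0  1 ]
R1 := R1 + R2
  [ 1  0  2  0 ]
  [ 0  1  2  0 ]
  [ 0  0  0  1 ]

[[1, 0, 2, 0], [0, 1, 2, 0], [0, 0, 0, 1]]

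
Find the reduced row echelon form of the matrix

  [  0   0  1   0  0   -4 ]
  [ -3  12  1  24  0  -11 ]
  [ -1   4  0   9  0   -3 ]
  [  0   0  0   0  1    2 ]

[[1, -4, 0, 0, 0, -3], [0, 0, 1, 0, 0, -4], [0, 0, 0, 1, 0, -2/3], [0, 0, 0, 0, 1, 2]]

R1 <=> R2
  [ -3  12  1  24  0  -11 ]
  [  0   0  1   0  0   -4 ]
  [ -1   4  0   9  0   -3 ]
  [  0   0  0   0  1    2 ]
R1 ← -1/3·R1
  [  1  -4  -1/3  -8  0  11/3 ]
  [  0   0     1   0  0    -4 ]
  [ -1   4     0   9  0    -3 ]
  [  0   0     0   0  1     2 ]
R3 ← R3 + R1
  [ 1  -4  -1/3  -8  0  11/3 ]
  [ 0   0     1   0  0    -4 ]
  [ 0   0  -1/3   1  0   2/3 ]
  [ 0   0     0   0  1     2 ]
R3 ← R3 + 1/3·R2
  [ 1  -4  -1/3  -8  0  11/3 ]
  [ 0   0     1   0  0    -4 ]
  [ 0   0     0   1  0  -2/3 ]
  [ 0   0     0   0  1     2 ]
R1 ← R1 + 8·R3
  [ 1  -4  -1/3  0  0  -5/3 ]
  [ 0   0     1  0  0    -4 ]
  [ 0   0     0  1  0  -2/3 ]
  [ 0   0     0  0  1     2 ]
R1 ← R1 + 1/3·R2
  [ 1  -4  0  0  0    -3 ]
  [ 0   0  1  0  0    -4 ]
  [ 0   0  0  1  0  -2/3 ]
  [ 0   0  0  0  1     2 ]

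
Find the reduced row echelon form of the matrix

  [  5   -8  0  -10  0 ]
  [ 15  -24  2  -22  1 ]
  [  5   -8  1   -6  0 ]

r1 := 1/5·r1
  [  1  -8/5  0   -2  0 ]
  [ 15   -24  2  -22  1 ]
  [  5    -8  1   -6  0 ]
r2 := r2 − 15·r1
  [ 1  -8/5  0  -2  0 ]
  [ 0     0  2   8  1 ]
  [ 5    -8  1  -6  0 ]
r3 := r3 − 5·r1
  [ 1  -8/5  0  -2  0 ]
  [ 0     0  2   8  1 ]
  [ 0     0  1   4  0 ]
r2 := 1/2·r2
  [ 1  -8/5  0  -2    0 ]
  [ 0     0  1   4  1/2 ]
  [ 0     0  1   4    0 ]
r3 := r3 − r2
  [ 1  -8/5  0  -2     0 ]
  [ 0     0  1   4   1/2 ]
  [ 0     0  0   0  -1/2 ]
r3 := -2·r3
  [ 1  -8/5  0  -2    0 ]
  [ 0     0  1   4  1/2 ]
  [ 0     0  0   0    1 ]
r2 := r2 − 1/2·r3
  [ 1  -8/5  0  -2  0 ]
  [ 0     0  1   4  0 ]
  [ 0     0  0   0  1 ]

[[1, -8/5, 0, -2, 0], [0, 0, 1, 4, 0], [0, 0, 0, 0, 1]]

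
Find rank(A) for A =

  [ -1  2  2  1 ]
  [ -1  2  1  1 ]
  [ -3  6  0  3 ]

rank = 2

R1 := -1·R1
  [  1  -2  -2  -1 ]
  [ -1   2   1   1 ]
  [ -3   6   0   3 ]
R2 := R2 + R1
  [  1  -2  -2  -1 ]
  [  0   0  -1   0 ]
  [ -3   6   0   3 ]
R3 := R3 + 3·R1
  [ 1  -2  -2  -1 ]
  [ 0   0  -1   0 ]
  [ 0   0  -6   0 ]
R2 := -1·R2
  [ 1  -2  -2  -1 ]
  [ 0   0   1   0 ]
  [ 0   0  -6   0 ]
R3 := R3 + 6·R2
  [ 1  -2  -2  -1 ]
  [ 0   0   1   0 ]
  [ 0   0   0   0 ]
R1 := R1 + 2·R2
  [ 1  -2  0  -1 ]
  [ 0   0  1   0 ]
  [ 0   0  0   0 ]
The reduced form has 2 nonzero rows.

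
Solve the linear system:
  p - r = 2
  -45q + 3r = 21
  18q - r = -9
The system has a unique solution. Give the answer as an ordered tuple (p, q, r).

Form the augmented matrix and row-reduce:
  [ 1    0  -1  |   2 ]
  [ 0  -45   3  |  21 ]
  [ 0   18  -1  |  -9 ]
R2 → -1/45·R2
  [ 1   0     -1  |      2 ]
  [ 0   1  -1/15  |  -7/15 ]
  [ 0  18     -1  |     -9 ]
R3 → R3 − 18·R2
  [ 1  0     -1  |      2 ]
  [ 0  1  -1/15  |  -7/15 ]
  [ 0  0    1/5  |   -3/5 ]
R3 → 5·R3
  [ 1  0     -1  |      2 ]
  [ 0  1  -1/15  |  -7/15 ]
  [ 0  0      1  |     -3 ]
R2 → R2 + 1/15·R3
  [ 1  0  -1  |     2 ]
  [ 0  1   0  |  -2/3 ]
  [ 0  0   1  |    -3 ]
R1 → R1 + R3
  [ 1  0  0  |    -1 ]
  [ 0  1  0  |  -2/3 ]
  [ 0  0  1  |    -3 ]
Reading off the last column: p = -1, q = -2/3, r = -3.

(-1, -2/3, -3)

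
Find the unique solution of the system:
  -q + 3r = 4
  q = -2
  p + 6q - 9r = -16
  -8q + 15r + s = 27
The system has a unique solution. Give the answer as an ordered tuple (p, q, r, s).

(2, -2, 2/3, 1)

Form the augmented matrix and row-reduce:
  [ 0  -1   3  0  |    4 ]
  [ 0   1   0  0  |   -2 ]
  [ 1   6  -9  0  |  -16 ]
  [ 0  -8  15  1  |   27 ]
R1 <-> R3
R3 ← R3 + R2
R4 ← R4 + 8·R2
R3 ← 1/3·R3
R4 ← R4 − 15·R3
R1 ← R1 + 9·R3
R1 ← R1 − 6·R2
Reading off the last column: p = 2, q = -2, r = 2/3, s = 1.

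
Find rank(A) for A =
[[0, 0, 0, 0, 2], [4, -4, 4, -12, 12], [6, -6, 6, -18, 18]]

rank = 2

ρ1 <-> ρ2
  [ 4  -4  4  -12  12 ]
  [ 0   0  0    0   2 ]
  [ 6  -6  6  -18  18 ]
ρ1 -> 1/4·ρ1
  [ 1  -1  1   -3   3 ]
  [ 0   0  0    0   2 ]
  [ 6  -6  6  -18  18 ]
ρ3 -> ρ3 − 6·ρ1
  [ 1  -1  1  -3  3 ]
  [ 0   0  0   0  2 ]
  [ 0   0  0   0  0 ]
ρ2 -> 1/2·ρ2
  [ 1  -1  1  -3  3 ]
  [ 0   0  0   0  1 ]
  [ 0   0  0   0  0 ]
ρ1 -> ρ1 − 3·ρ2
  [ 1  -1  1  -3  0 ]
  [ 0   0  0   0  1 ]
  [ 0   0  0   0  0 ]
The reduced form has 2 nonzero rows.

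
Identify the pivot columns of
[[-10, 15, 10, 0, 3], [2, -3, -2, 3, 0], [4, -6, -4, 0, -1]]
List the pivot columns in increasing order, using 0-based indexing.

R1 := -1/10·R1
  [ 1  -3/2  -1  0  -3/10 ]
  [ 2    -3  -2  3      0 ]
  [ 4    -6  -4  0     -1 ]
R2 := R2 − 2·R1
  [ 1  -3/2  -1  0  -3/10 ]
  [ 0     0   0  3    3/5 ]
  [ 4    -6  -4  0     -1 ]
R3 := R3 − 4·R1
  [ 1  -3/2  -1  0  -3/10 ]
  [ 0     0   0  3    3/5 ]
  [ 0     0   0  0    1/5 ]
R2 := 1/3·R2
  [ 1  -3/2  -1  0  -3/10 ]
  [ 0     0   0  1    1/5 ]
  [ 0     0   0  0    1/5 ]
R3 := 5·R3
  [ 1  -3/2  -1  0  -3/10 ]
  [ 0     0   0  1    1/5 ]
  [ 0     0   0  0      1 ]
R2 := R2 − 1/5·R3
  [ 1  -3/2  -1  0  -3/10 ]
  [ 0     0   0  1      0 ]
  [ 0     0   0  0      1 ]
R1 := R1 + 3/10·R3
  [ 1  -3/2  -1  0  0 ]
  [ 0     0   0  1  0 ]
  [ 0     0   0  0  1 ]
Pivot columns are the columns containing a leading 1.

0, 3, 4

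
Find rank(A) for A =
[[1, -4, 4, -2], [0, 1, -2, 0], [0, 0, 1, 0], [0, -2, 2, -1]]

rank = 4

Add 2 times R2 to R4.
Add 2 times R3 to R4.
Multiply R4 by -1.
Add 2 times R4 to R1.
Add 2 times R3 to R2.
Subtract 4 times R3 from R1.
Add 4 times R2 to R1.
The reduced form has 4 nonzero rows.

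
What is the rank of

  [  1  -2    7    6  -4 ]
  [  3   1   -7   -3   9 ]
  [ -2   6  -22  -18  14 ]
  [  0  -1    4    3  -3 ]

r2 := r2 − 3·r1
  [  1  -2    7    6  -4 ]
  [  0   7  -28  -21  21 ]
  [ -2   6  -22  -18  14 ]
  [  0  -1    4    3  -3 ]
r3 := r3 + 2·r1
  [ 1  -2    7    6  -4 ]
  [ 0   7  -28  -21  21 ]
  [ 0   2   -8   -6   6 ]
  [ 0  -1    4    3  -3 ]
r2 := 1/7·r2
  [ 1  -2   7   6  -4 ]
  [ 0   1  -4  -3   3 ]
  [ 0   2  -8  -6   6 ]
  [ 0  -1   4   3  -3 ]
r3 := r3 − 2·r2
  [ 1  -2   7   6  -4 ]
  [ 0   1  -4  -3   3 ]
  [ 0   0   0   0   0 ]
  [ 0  -1   4   3  -3 ]
r4 := r4 + r2
  [ 1  -2   7   6  -4 ]
  [ 0   1  -4  -3   3 ]
  [ 0   0   0   0   0 ]
  [ 0   0   0   0   0 ]
r1 := r1 + 2·r2
  [ 1  0  -1   0  2 ]
  [ 0  1  -4  -3  3 ]
  [ 0  0   0   0  0 ]
  [ 0  0   0   0  0 ]
The reduced form has 2 nonzero rows.

rank = 2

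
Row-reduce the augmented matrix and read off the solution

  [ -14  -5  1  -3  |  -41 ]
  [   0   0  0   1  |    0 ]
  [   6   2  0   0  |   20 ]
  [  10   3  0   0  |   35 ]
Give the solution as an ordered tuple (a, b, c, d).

(5, -5, 4, 0)

Multiply R1 by -1/14.
  [  1  5/14  -1/14  3/14  |  41/14 ]
  [  0     0      0     1  |      0 ]
  [  6     2      0     0  |     20 ]
  [ 10     3      0     0  |     35 ]
Subtract 6 times R1 from R3.
  [  1  5/14  -1/14  3/14  |  41/14 ]
  [  0     0      0     1  |      0 ]
  [  0  -1/7    3/7  -9/7  |   17/7 ]
  [ 10     3      0     0  |     35 ]
Subtract 10 times R1 from R4.
  [ 1  5/14  -1/14   3/14  |  41/14 ]
  [ 0     0      0      1  |      0 ]
  [ 0  -1/7    3/7   -9/7  |   17/7 ]
  [ 0  -4/7    5/7  -15/7  |   40/7 ]
Swap R2 and R3.
  [ 1  5/14  -1/14   3/14  |  41/14 ]
  [ 0  -1/7    3/7   -9/7  |   17/7 ]
  [ 0     0      0      1  |      0 ]
  [ 0  -4/7    5/7  -15/7  |   40/7 ]
Multiply R2 by -7.
  [ 1  5/14  -1/14   3/14  |  41/14 ]
  [ 0     1     -3      9  |    -17 ]
  [ 0     0      0      1  |      0 ]
  [ 0  -4/7    5/7  -15/7  |   40/7 ]
Add 4/7 times R2 to R4.
  [ 1  5/14  -1/14  3/14  |  41/14 ]
  [ 0     1     -3     9  |    -17 ]
  [ 0     0      0     1  |      0 ]
  [ 0     0     -1     3  |     -4 ]
Swap R3 and R4.
  [ 1  5/14  -1/14  3/14  |  41/14 ]
  [ 0     1     -3     9  |    -17 ]
  [ 0     0     -1     3  |     -4 ]
  [ 0     0      0     1  |      0 ]
Multiply R3 by -1.
  [ 1  5/14  -1/14  3/14  |  41/14 ]
  [ 0     1     -3     9  |    -17 ]
  [ 0     0      1    -3  |      4 ]
  [ 0     0      0     1  |      0 ]
Add 3 times R4 to R3.
  [ 1  5/14  -1/14  3/14  |  41/14 ]
  [ 0     1     -3     9  |    -17 ]
  [ 0     0      1     0  |      4 ]
  [ 0     0      0     1  |      0 ]
Subtract 9 times R4 from R2.
  [ 1  5/14  -1/14  3/14  |  41/14 ]
  [ 0     1     -3     0  |    -17 ]
  [ 0     0      1     0  |      4 ]
  [ 0     0      0     1  |      0 ]
Subtract 3/14 times R4 from R1.
  [ 1  5/14  -1/14  0  |  41/14 ]
  [ 0     1     -3  0  |    -17 ]
  [ 0     0      1  0  |      4 ]
  [ 0     0      0  1  |      0 ]
Add 3 times R3 to R2.
  [ 1  5/14  -1/14  0  |  41/14 ]
  [ 0     1      0  0  |     -5 ]
  [ 0     0      1  0  |      4 ]
  [ 0     0      0  1  |      0 ]
Add 1/14 times R3 to R1.
  [ 1  5/14  0  0  |  45/14 ]
  [ 0     1  0  0  |     -5 ]
  [ 0     0  1  0  |      4 ]
  [ 0     0  0  1  |      0 ]
Subtract 5/14 times R2 from R1.
  [ 1  0  0  0  |   5 ]
  [ 0  1  0  0  |  -5 ]
  [ 0  0  1  0  |   4 ]
  [ 0  0  0  1  |   0 ]
Reading off the last column: a = 5, b = -5, c = 4, d = 0.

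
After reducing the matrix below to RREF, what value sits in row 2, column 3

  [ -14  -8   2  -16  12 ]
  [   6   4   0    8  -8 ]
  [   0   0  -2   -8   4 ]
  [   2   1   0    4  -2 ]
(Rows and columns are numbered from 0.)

R1 ← -1/14·R1
  [ 1  4/7  -1/7  8/7  -6/7 ]
  [ 6    4     0    8    -8 ]
  [ 0    0    -2   -8     4 ]
  [ 2    1     0    4    -2 ]
R2 ← R2 − 6·R1
  [ 1  4/7  -1/7  8/7   -6/7 ]
  [ 0  4/7   6/7  8/7  -20/7 ]
  [ 0    0    -2   -8      4 ]
  [ 2    1     0    4     -2 ]
R4 ← R4 − 2·R1
  [ 1   4/7  -1/7   8/7   -6/7 ]
  [ 0   4/7   6/7   8/7  -20/7 ]
  [ 0     0    -2    -8      4 ]
  [ 0  -1/7   2/7  12/7   -2/7 ]
R2 ← 7/4·R2
  [ 1   4/7  -1/7   8/7  -6/7 ]
  [ 0     1   3/2     2    -5 ]
  [ 0     0    -2    -8     4 ]
  [ 0  -1/7   2/7  12/7  -2/7 ]
R4 ← R4 + 1/7·R2
  [ 1  4/7  -1/7  8/7  -6/7 ]
  [ 0    1   3/2    2    -5 ]
  [ 0    0    -2   -8     4 ]
  [ 0    0   1/2    2    -1 ]
R3 ← -1/2·R3
  [ 1  4/7  -1/7  8/7  -6/7 ]
  [ 0    1   3/2    2    -5 ]
  [ 0    0     1    4    -2 ]
  [ 0    0   1/2    2    -1 ]
R4 ← R4 − 1/2·R3
  [ 1  4/7  -1/7  8/7  -6/7 ]
  [ 0    1   3/2    2    -5 ]
  [ 0    0     1    4    -2 ]
  [ 0    0     0    0     0 ]
R2 ← R2 − 3/2·R3
  [ 1  4/7  -1/7  8/7  -6/7 ]
  [ 0    1     0   -4    -2 ]
  [ 0    0     1    4    -2 ]
  [ 0    0     0    0     0 ]
R1 ← R1 + 1/7·R3
  [ 1  4/7  0  12/7  -8/7 ]
  [ 0    1  0    -4    -2 ]
  [ 0    0  1     4    -2 ]
  [ 0    0  0     0     0 ]
R1 ← R1 − 4/7·R2
  [ 1  0  0   4   0 ]
  [ 0  1  0  -4  -2 ]
  [ 0  0  1   4  -2 ]
  [ 0  0  0   0   0 ]

4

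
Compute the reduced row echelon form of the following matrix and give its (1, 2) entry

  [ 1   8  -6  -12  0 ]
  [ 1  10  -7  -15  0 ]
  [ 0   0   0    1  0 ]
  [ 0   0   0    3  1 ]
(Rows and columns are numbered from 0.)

r2 → r2 − r1
r2 → 1/2·r2
r4 → r4 − 3·r3
r2 → r2 + 3/2·r3
r1 → r1 + 12·r3
r1 → r1 − 8·r2

-1/2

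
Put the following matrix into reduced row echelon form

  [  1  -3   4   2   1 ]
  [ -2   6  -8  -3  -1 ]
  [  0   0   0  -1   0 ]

[[1, -3, 4, 0, 0], [0, 0, 0, 1, 0], [0, 0, 0, 0, 1]]

ρ2 → ρ2 + 2·ρ1
  [ 1  -3  4   2  1 ]
  [ 0   0  0   1  1 ]
  [ 0   0  0  -1  0 ]
ρ3 → ρ3 + ρ2
  [ 1  -3  4  2  1 ]
  [ 0   0  0  1  1 ]
  [ 0   0  0  0  1 ]
ρ2 → ρ2 − ρ3
  [ 1  -3  4  2  1 ]
  [ 0   0  0  1  0 ]
  [ 0   0  0  0  1 ]
ρ1 → ρ1 − ρ3
  [ 1  -3  4  2  0 ]
  [ 0   0  0  1  0 ]
  [ 0   0  0  0  1 ]
ρ1 → ρ1 − 2·ρ2
  [ 1  -3  4  0  0 ]
  [ 0   0  0  1  0 ]
  [ 0   0  0  0  1 ]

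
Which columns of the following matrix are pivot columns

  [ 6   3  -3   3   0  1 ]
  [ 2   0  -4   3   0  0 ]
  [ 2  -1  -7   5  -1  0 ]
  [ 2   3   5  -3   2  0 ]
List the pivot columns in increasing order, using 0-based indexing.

ρ1 -> 1/6·ρ1
  [ 1  1/2  -1/2  1/2   0  1/6 ]
  [ 2    0    -4    3   0    0 ]
  [ 2   -1    -7    5  -1    0 ]
  [ 2    3     5   -3   2    0 ]
ρ2 -> ρ2 − 2·ρ1
  [ 1  1/2  -1/2  1/2   0   1/6 ]
  [ 0   -1    -3    2   0  -1/3 ]
  [ 2   -1    -7    5  -1     0 ]
  [ 2    3     5   -3   2     0 ]
ρ3 -> ρ3 − 2·ρ1
  [ 1  1/2  -1/2  1/2   0   1/6 ]
  [ 0   -1    -3    2   0  -1/3 ]
  [ 0   -2    -6    4  -1  -1/3 ]
  [ 2    3     5   -3   2     0 ]
ρ4 -> ρ4 − 2·ρ1
  [ 1  1/2  -1/2  1/2   0   1/6 ]
  [ 0   -1    -3    2   0  -1/3 ]
  [ 0   -2    -6    4  -1  -1/3 ]
  [ 0    2     6   -4   2  -1/3 ]
ρ2 -> -1·ρ2
  [ 1  1/2  -1/2  1/2   0   1/6 ]
  [ 0    1     3   -2   0   1/3 ]
  [ 0   -2    -6    4  -1  -1/3 ]
  [ 0    2     6   -4   2  -1/3 ]
ρ3 -> ρ3 + 2·ρ2
  [ 1  1/2  -1/2  1/2   0   1/6 ]
  [ 0    1     3   -2   0   1/3 ]
  [ 0    0     0    0  -1   1/3 ]
  [ 0    2     6   -4   2  -1/3 ]
ρ4 -> ρ4 − 2·ρ2
  [ 1  1/2  -1/2  1/2   0  1/6 ]
  [ 0    1     3   -2   0  1/3 ]
  [ 0    0     0    0  -1  1/3 ]
  [ 0    0     0    0   2   -1 ]
ρ3 -> -1·ρ3
  [ 1  1/2  -1/2  1/2  0   1/6 ]
  [ 0    1     3   -2  0   1/3 ]
  [ 0    0     0    0  1  -1/3 ]
  [ 0    0     0    0  2    -1 ]
ρ4 -> ρ4 − 2·ρ3
  [ 1  1/2  -1/2  1/2  0   1/6 ]
  [ 0    1     3   -2  0   1/3 ]
  [ 0    0     0    0  1  -1/3 ]
  [ 0    0     0    0  0  -1/3 ]
ρ4 -> -3·ρ4
  [ 1  1/2  -1/2  1/2  0   1/6 ]
  [ 0    1     3   -2  0   1/3 ]
  [ 0    0     0    0  1  -1/3 ]
  [ 0    0     0    0  0     1 ]
ρ3 -> ρ3 + 1/3·ρ4
  [ 1  1/2  -1/2  1/2  0  1/6 ]
  [ 0    1     3   -2  0  1/3 ]
  [ 0    0     0    0  1    0 ]
  [ 0    0     0    0  0    1 ]
ρ2 -> ρ2 − 1/3·ρ4
  [ 1  1/2  -1/2  1/2  0  1/6 ]
  [ 0    1     3   -2  0    0 ]
  [ 0    0     0    0  1    0 ]
  [ 0    0     0    0  0    1 ]
ρ1 -> ρ1 − 1/6·ρ4
  [ 1  1/2  -1/2  1/2  0  0 ]
  [ 0    1     3   -2  0  0 ]
  [ 0    0     0    0  1  0 ]
  [ 0    0     0    0  0  1 ]
ρ1 -> ρ1 − 1/2·ρ2
  [ 1  0  -2  3/2  0  0 ]
  [ 0  1   3   -2  0  0 ]
  [ 0  0   0    0  1  0 ]
  [ 0  0   0    0  0  1 ]
Pivot columns are the columns containing a leading 1.

0, 1, 4, 5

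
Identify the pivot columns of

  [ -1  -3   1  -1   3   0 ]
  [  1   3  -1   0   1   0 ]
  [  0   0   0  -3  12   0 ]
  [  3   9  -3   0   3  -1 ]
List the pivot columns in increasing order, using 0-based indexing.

0, 3, 5

R1 ← -1·R1
  [ 1  3  -1   1  -3   0 ]
  [ 1  3  -1   0   1   0 ]
  [ 0  0   0  -3  12   0 ]
  [ 3  9  -3   0   3  -1 ]
R2 ← R2 − R1
  [ 1  3  -1   1  -3   0 ]
  [ 0  0   0  -1   4   0 ]
  [ 0  0   0  -3  12   0 ]
  [ 3  9  -3   0   3  -1 ]
R4 ← R4 − 3·R1
  [ 1  3  -1   1  -3   0 ]
  [ 0  0   0  -1   4   0 ]
  [ 0  0   0  -3  12   0 ]
  [ 0  0   0  -3  12  -1 ]
R2 ← -1·R2
  [ 1  3  -1   1  -3   0 ]
  [ 0  0   0   1  -4   0 ]
  [ 0  0   0  -3  12   0 ]
  [ 0  0   0  -3  12  -1 ]
R3 ← R3 + 3·R2
  [ 1  3  -1   1  -3   0 ]
  [ 0  0   0   1  -4   0 ]
  [ 0  0   0   0   0   0 ]
  [ 0  0   0  -3  12  -1 ]
R4 ← R4 + 3·R2
  [ 1  3  -1  1  -3   0 ]
  [ 0  0   0  1  -4   0 ]
  [ 0  0   0  0   0   0 ]
  [ 0  0   0  0   0  -1 ]
R3 <=> R4
  [ 1  3  -1  1  -3   0 ]
  [ 0  0   0  1  -4   0 ]
  [ 0  0   0  0   0  -1 ]
  [ 0  0   0  0   0   0 ]
R3 ← -1·R3
  [ 1  3  -1  1  -3  0 ]
  [ 0  0   0  1  -4  0 ]
  [ 0  0   0  0   0  1 ]
  [ 0  0   0  0   0  0 ]
R1 ← R1 − R2
  [ 1  3  -1  0   1  0 ]
  [ 0  0   0  1  -4  0 ]
  [ 0  0   0  0   0  1 ]
  [ 0  0   0  0   0  0 ]
Pivot columns are the columns containing a leading 1.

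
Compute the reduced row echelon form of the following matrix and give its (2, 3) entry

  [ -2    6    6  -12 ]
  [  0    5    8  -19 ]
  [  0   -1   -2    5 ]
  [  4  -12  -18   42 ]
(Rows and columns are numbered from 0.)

-3

r1 -> -1/2·r1
r4 -> r4 − 4·r1
r2 -> 1/5·r2
r3 -> r3 + r2
r3 -> -5/2·r3
r4 -> r4 + 6·r3
r2 -> r2 − 8/5·r3
r1 -> r1 + 3·r3
r1 -> r1 + 3·r2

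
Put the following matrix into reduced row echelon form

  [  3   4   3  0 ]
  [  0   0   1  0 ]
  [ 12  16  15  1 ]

[[1, 4/3, 0, 0], [0, 0, 1, 0], [0, 0, 0, 1]]

R1 := 1/3·R1
  [  1  4/3   1  0 ]
  [  0    0   1  0 ]
  [ 12   16  15  1 ]
R3 := R3 − 12·R1
  [ 1  4/3  1  0 ]
  [ 0    0  1  0 ]
  [ 0    0  3  1 ]
R3 := R3 − 3·R2
  [ 1  4/3  1  0 ]
  [ 0    0  1  0 ]
  [ 0    0  0  1 ]
R1 := R1 − R2
  [ 1  4/3  0  0 ]
  [ 0    0  1  0 ]
  [ 0    0  0  1 ]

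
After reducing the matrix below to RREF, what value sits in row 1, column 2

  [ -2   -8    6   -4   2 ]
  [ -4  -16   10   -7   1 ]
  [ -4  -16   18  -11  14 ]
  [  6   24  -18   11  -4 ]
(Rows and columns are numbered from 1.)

Multiply R1 by -1/2.
Add 4 times R1 to R2.
Add 4 times R1 to R3.
Subtract 6 times R1 from R4.
Multiply R2 by -1/2.
Subtract 6 times R2 from R3.
Swap R3 and R4.
Multiply R3 by -1.
Add 2 times R4 to R3.
Subtract 3/2 times R4 from R2.
Add R4 to R1.
Add 1/2 times R3 to R2.
Subtract 2 times R3 from R1.
Add 3 times R2 to R1.

4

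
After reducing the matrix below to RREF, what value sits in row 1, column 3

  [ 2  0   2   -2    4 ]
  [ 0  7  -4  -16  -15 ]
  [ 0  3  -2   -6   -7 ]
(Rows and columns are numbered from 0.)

-4

R1 := 1/2·R1
  [ 1  0   1   -1    2 ]
  [ 0  7  -4  -16  -15 ]
  [ 0  3  -2   -6   -7 ]
R2 := 1/7·R2
  [ 1  0     1     -1      2 ]
  [ 0  1  -4/7  -16/7  -15/7 ]
  [ 0  3    -2     -6     -7 ]
R3 := R3 − 3·R2
  [ 1  0     1     -1      2 ]
  [ 0  1  -4/7  -16/7  -15/7 ]
  [ 0  0  -2/7    6/7   -4/7 ]
R3 := -7/2·R3
  [ 1  0     1     -1      2 ]
  [ 0  1  -4/7  -16/7  -15/7 ]
  [ 0  0     1     -3      2 ]
R2 := R2 + 4/7·R3
  [ 1  0  1  -1   2 ]
  [ 0  1  0  -4  -1 ]
  [ 0  0  1  -3   2 ]
R1 := R1 − R3
  [ 1  0  0   2   0 ]
  [ 0  1  0  -4  -1 ]
  [ 0  0  1  -3   2 ]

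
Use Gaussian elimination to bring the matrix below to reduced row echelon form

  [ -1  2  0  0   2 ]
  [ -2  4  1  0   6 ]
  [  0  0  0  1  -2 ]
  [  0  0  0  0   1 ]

r1 → -1·r1
  [  1  -2  0  0  -2 ]
  [ -2   4  1  0   6 ]
  [  0   0  0  1  -2 ]
  [  0   0  0  0   1 ]
r2 → r2 + 2·r1
  [ 1  -2  0  0  -2 ]
  [ 0   0  1  0   2 ]
  [ 0   0  0  1  -2 ]
  [ 0   0  0  0   1 ]
r3 → r3 + 2·r4
  [ 1  -2  0  0  -2 ]
  [ 0   0  1  0   2 ]
  [ 0   0  0  1   0 ]
  [ 0   0  0  0   1 ]
r2 → r2 − 2·r4
  [ 1  -2  0  0  -2 ]
  [ 0   0  1  0   0 ]
  [ 0   0  0  1   0 ]
  [ 0   0  0  0   1 ]
r1 → r1 + 2·r4
  [ 1  -2  0  0  0 ]
  [ 0   0  1  0  0 ]
  [ 0   0  0  1  0 ]
  [ 0   0  0  0  1 ]

[[1, -2, 0, 0, 0], [0, 0, 1, 0, 0], [0, 0, 0, 1, 0], [0, 0, 0, 0, 1]]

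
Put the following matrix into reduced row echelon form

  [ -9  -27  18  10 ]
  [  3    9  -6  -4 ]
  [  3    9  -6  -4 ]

[[1, 3, -2, 0], [0, 0, 0, 1], [0, 0, 0, 0]]

ρ1 ← -1/9·ρ1
  [ 1  3  -2  -10/9 ]
  [ 3  9  -6     -4 ]
  [ 3  9  -6     -4 ]
ρ2 ← ρ2 − 3·ρ1
  [ 1  3  -2  -10/9 ]
  [ 0  0   0   -2/3 ]
  [ 3  9  -6     -4 ]
ρ3 ← ρ3 − 3·ρ1
  [ 1  3  -2  -10/9 ]
  [ 0  0   0   -2/3 ]
  [ 0  0   0   -2/3 ]
ρ2 ← -3/2·ρ2
  [ 1  3  -2  -10/9 ]
  [ 0  0   0      1 ]
  [ 0  0   0   -2/3 ]
ρ3 ← ρ3 + 2/3·ρ2
  [ 1  3  -2  -10/9 ]
  [ 0  0   0      1 ]
  [ 0  0   0      0 ]
ρ1 ← ρ1 + 10/9·ρ2
  [ 1  3  -2  0 ]
  [ 0  0   0  1 ]
  [ 0  0   0  0 ]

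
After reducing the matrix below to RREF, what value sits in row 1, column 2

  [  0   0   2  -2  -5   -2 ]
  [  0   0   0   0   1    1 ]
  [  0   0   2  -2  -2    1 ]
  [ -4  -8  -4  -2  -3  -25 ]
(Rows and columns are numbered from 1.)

2

Swap ρ1 and ρ4.
Multiply ρ1 by -1/4.
Swap ρ2 and ρ3.
Multiply ρ2 by 1/2.
Subtract 2 times ρ2 from ρ4.
Add 3 times ρ3 to ρ4.
Add ρ3 to ρ2.
Subtract 3/4 times ρ3 from ρ1.
Subtract ρ2 from ρ1.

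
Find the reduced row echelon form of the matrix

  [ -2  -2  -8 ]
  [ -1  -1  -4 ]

[[1, 1, 4], [0, 0, 0]]

ρ1 → -1/2·ρ1
  [  1   1   4 ]
  [ -1  -1  -4 ]
ρ2 → ρ2 + ρ1
  [ 1  1  4 ]
  [ 0  0  0 ]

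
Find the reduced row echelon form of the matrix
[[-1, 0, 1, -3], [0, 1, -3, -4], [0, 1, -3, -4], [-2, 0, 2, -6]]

ρ1 := -1·ρ1
  [  1  0  -1   3 ]
  [  0  1  -3  -4 ]
  [  0  1  -3  -4 ]
  [ -2  0   2  -6 ]
ρ4 := ρ4 + 2·ρ1
  [ 1  0  -1   3 ]
  [ 0  1  -3  -4 ]
  [ 0  1  -3  -4 ]
  [ 0  0   0   0 ]
ρ3 := ρ3 − ρ2
  [ 1  0  -1   3 ]
  [ 0  1  -3  -4 ]
  [ 0  0   0   0 ]
  [ 0  0   0   0 ]

[[1, 0, -1, 3], [0, 1, -3, -4], [0, 0, 0, 0], [0, 0, 0, 0]]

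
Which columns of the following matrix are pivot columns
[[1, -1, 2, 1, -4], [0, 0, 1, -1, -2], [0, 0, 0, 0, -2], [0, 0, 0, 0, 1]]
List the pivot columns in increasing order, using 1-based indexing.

R3 → -1/2·R3
  [ 1  -1  2   1  -4 ]
  [ 0   0  1  -1  -2 ]
  [ 0   0  0   0   1 ]
  [ 0   0  0   0   1 ]
R4 → R4 − R3
  [ 1  -1  2   1  -4 ]
  [ 0   0  1  -1  -2 ]
  [ 0   0  0   0   1 ]
  [ 0   0  0   0   0 ]
R2 → R2 + 2·R3
  [ 1  -1  2   1  -4 ]
  [ 0   0  1  -1   0 ]
  [ 0   0  0   0   1 ]
  [ 0   0  0   0   0 ]
R1 → R1 + 4·R3
  [ 1  -1  2   1  0 ]
  [ 0   0  1  -1  0 ]
  [ 0   0  0   0  1 ]
  [ 0   0  0   0  0 ]
R1 → R1 − 2·R2
  [ 1  -1  0   3  0 ]
  [ 0   0  1  -1  0 ]
  [ 0   0  0   0  1 ]
  [ 0   0  0   0  0 ]
Pivot columns are the columns containing a leading 1.

1, 3, 5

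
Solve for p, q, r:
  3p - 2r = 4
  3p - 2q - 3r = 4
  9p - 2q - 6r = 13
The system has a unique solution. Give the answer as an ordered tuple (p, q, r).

Form the augmented matrix and row-reduce:
  [ 3   0  -2  |   4 ]
  [ 3  -2  -3  |   4 ]
  [ 9  -2  -6  |  13 ]
R1 ← 1/3·R1
  [ 1   0  -2/3  |  4/3 ]
  [ 3  -2    -3  |    4 ]
  [ 9  -2    -6  |   13 ]
R2 ← R2 − 3·R1
  [ 1   0  -2/3  |  4/3 ]
  [ 0  -2    -1  |    0 ]
  [ 9  -2    -6  |   13 ]
R3 ← R3 − 9·R1
  [ 1   0  -2/3  |  4/3 ]
  [ 0  -2    -1  |    0 ]
  [ 0  -2     0  |    1 ]
R2 ← -1/2·R2
  [ 1   0  -2/3  |  4/3 ]
  [ 0   1   1/2  |    0 ]
  [ 0  -2     0  |    1 ]
R3 ← R3 + 2·R2
  [ 1  0  -2/3  |  4/3 ]
  [ 0  1   1/2  |    0 ]
  [ 0  0     1  |    1 ]
R2 ← R2 − 1/2·R3
  [ 1  0  -2/3  |   4/3 ]
  [ 0  1     0  |  -1/2 ]
  [ 0  0     1  |     1 ]
R1 ← R1 + 2/3·R3
  [ 1  0  0  |     2 ]
  [ 0  1  0  |  -1/2 ]
  [ 0  0  1  |     1 ]
Reading off the last column: p = 2, q = -1/2, r = 1.

(2, -1/2, 1)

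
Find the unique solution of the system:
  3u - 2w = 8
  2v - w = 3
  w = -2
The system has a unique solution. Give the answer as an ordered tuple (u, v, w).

Form the augmented matrix and row-reduce:
  [ 3  0  -2  |   8 ]
  [ 0  2  -1  |   3 ]
  [ 0  0   1  |  -2 ]
Multiply R1 by 1/3.
  [ 1  0  -2/3  |  8/3 ]
  [ 0  2    -1  |    3 ]
  [ 0  0     1  |   -2 ]
Multiply R2 by 1/2.
  [ 1  0  -2/3  |  8/3 ]
  [ 0  1  -1/2  |  3/2 ]
  [ 0  0     1  |   -2 ]
Add 1/2 times R3 to R2.
  [ 1  0  -2/3  |  8/3 ]
  [ 0  1     0  |  1/2 ]
  [ 0  0     1  |   -2 ]
Add 2/3 times R3 to R1.
  [ 1  0  0  |  4/3 ]
  [ 0  1  0  |  1/2 ]
  [ 0  0  1  |   -2 ]
Reading off the last column: u = 4/3, v = 1/2, w = -2.

(4/3, 1/2, -2)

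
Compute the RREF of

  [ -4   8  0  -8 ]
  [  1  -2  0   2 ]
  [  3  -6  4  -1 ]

[[1, -2, 0, 2], [0, 0, 1, -7/4], [0, 0, 0, 0]]

Multiply R1 by -1/4.
  [ 1  -2  0   2 ]
  [ 1  -2  0   2 ]
  [ 3  -6  4  -1 ]
Subtract R1 from R2.
  [ 1  -2  0   2 ]
  [ 0   0  0   0 ]
  [ 3  -6  4  -1 ]
Subtract 3 times R1 from R3.
  [ 1  -2  0   2 ]
  [ 0   0  0   0 ]
  [ 0   0  4  -7 ]
Swap R2 and R3.
  [ 1  -2  0   2 ]
  [ 0   0  4  -7 ]
  [ 0   0  0   0 ]
Multiply R2 by 1/4.
  [ 1  -2  0     2 ]
  [ 0   0  1  -7/4 ]
  [ 0   0  0     0 ]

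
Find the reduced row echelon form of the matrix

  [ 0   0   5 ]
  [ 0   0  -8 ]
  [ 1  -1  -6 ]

ρ1 <-> ρ3
  [ 1  -1  -6 ]
  [ 0   0  -8 ]
  [ 0   0   5 ]
ρ2 → -1/8·ρ2
  [ 1  -1  -6 ]
  [ 0   0   1 ]
  [ 0   0   5 ]
ρ3 → ρ3 − 5·ρ2
  [ 1  -1  -6 ]
  [ 0   0   1 ]
  [ 0   0   0 ]
ρ1 → ρ1 + 6·ρ2
  [ 1  -1  0 ]
  [ 0   0  1 ]
  [ 0   0  0 ]

[[1, -1, 0], [0, 0, 1], [0, 0, 0]]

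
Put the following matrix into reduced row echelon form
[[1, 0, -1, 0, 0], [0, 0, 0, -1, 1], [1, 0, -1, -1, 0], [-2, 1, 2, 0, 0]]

R3 ← R3 − R1
  [  1  0  -1   0  0 ]
  [  0  0   0  -1  1 ]
  [  0  0   0  -1  0 ]
  [ -2  1   2   0  0 ]
R4 ← R4 + 2·R1
  [ 1  0  -1   0  0 ]
  [ 0  0   0  -1  1 ]
  [ 0  0   0  -1  0 ]
  [ 0  1   0   0  0 ]
R2 ↔ R4
  [ 1  0  -1   0  0 ]
  [ 0  1   0   0  0 ]
  [ 0  0   0  -1  0 ]
  [ 0  0   0  -1  1 ]
R3 ← -1·R3
  [ 1  0  -1   0  0 ]
  [ 0  1   0   0  0 ]
  [ 0  0   0   1  0 ]
  [ 0  0   0  -1  1 ]
R4 ← R4 + R3
  [ 1  0  -1  0  0 ]
  [ 0  1   0  0  0 ]
  [ 0  0   0  1  0 ]
  [ 0  0   0  0  1 ]

[[1, 0, -1, 0, 0], [0, 1, 0, 0, 0], [0, 0, 0, 1, 0], [0, 0, 0, 0, 1]]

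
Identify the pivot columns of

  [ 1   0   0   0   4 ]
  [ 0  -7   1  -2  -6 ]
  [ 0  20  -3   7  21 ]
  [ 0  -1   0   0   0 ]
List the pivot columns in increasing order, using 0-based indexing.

r2 -> -1/7·r2
  [ 1   0     0    0    4 ]
  [ 0   1  -1/7  2/7  6/7 ]
  [ 0  20    -3    7   21 ]
  [ 0  -1     0    0    0 ]
r3 -> r3 − 20·r2
  [ 1   0     0    0     4 ]
  [ 0   1  -1/7  2/7   6/7 ]
  [ 0   0  -1/7  9/7  27/7 ]
  [ 0  -1     0    0     0 ]
r4 -> r4 + r2
  [ 1  0     0    0     4 ]
  [ 0  1  -1/7  2/7   6/7 ]
  [ 0  0  -1/7  9/7  27/7 ]
  [ 0  0  -1/7  2/7   6/7 ]
r3 -> -7·r3
  [ 1  0     0    0    4 ]
  [ 0  1  -1/7  2/7  6/7 ]
  [ 0  0     1   -9  -27 ]
  [ 0  0  -1/7  2/7  6/7 ]
r4 -> r4 + 1/7·r3
  [ 1  0     0    0    4 ]
  [ 0  1  -1/7  2/7  6/7 ]
  [ 0  0     1   -9  -27 ]
  [ 0  0     0   -1   -3 ]
r4 -> -1·r4
  [ 1  0     0    0    4 ]
  [ 0  1  -1/7  2/7  6/7 ]
  [ 0  0     1   -9  -27 ]
  [ 0  0     0    1    3 ]
r3 -> r3 + 9·r4
  [ 1  0     0    0    4 ]
  [ 0  1  -1/7  2/7  6/7 ]
  [ 0  0     1    0    0 ]
  [ 0  0     0    1    3 ]
r2 -> r2 − 2/7·r4
  [ 1  0     0  0  4 ]
  [ 0  1  -1/7  0  0 ]
  [ 0  0     1  0  0 ]
  [ 0  0     0  1  3 ]
r2 -> r2 + 1/7·r3
  [ 1  0  0  0  4 ]
  [ 0  1  0  0  0 ]
  [ 0  0  1  0  0 ]
  [ 0  0  0  1  3 ]
Pivot columns are the columns containing a leading 1.

0, 1, 2, 3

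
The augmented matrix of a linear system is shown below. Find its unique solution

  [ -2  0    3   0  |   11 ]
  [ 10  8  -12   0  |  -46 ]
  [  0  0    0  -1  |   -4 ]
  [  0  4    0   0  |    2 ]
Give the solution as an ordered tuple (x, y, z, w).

ρ1 → -1/2·ρ1
  [  1  0  -3/2   0  |  -11/2 ]
  [ 10  8   -12   0  |    -46 ]
  [  0  0     0  -1  |     -4 ]
  [  0  4     0   0  |      2 ]
ρ2 → ρ2 − 10·ρ1
  [ 1  0  -3/2   0  |  -11/2 ]
  [ 0  8     3   0  |      9 ]
  [ 0  0     0  -1  |     -4 ]
  [ 0  4     0   0  |      2 ]
ρ2 → 1/8·ρ2
  [ 1  0  -3/2   0  |  -11/2 ]
  [ 0  1   3/8   0  |    9/8 ]
  [ 0  0     0  -1  |     -4 ]
  [ 0  4     0   0  |      2 ]
ρ4 → ρ4 − 4·ρ2
  [ 1  0  -3/2   0  |  -11/2 ]
  [ 0  1   3/8   0  |    9/8 ]
  [ 0  0     0  -1  |     -4 ]
  [ 0  0  -3/2   0  |   -5/2 ]
ρ3 <-> ρ4
  [ 1  0  -3/2   0  |  -11/2 ]
  [ 0  1   3/8   0  |    9/8 ]
  [ 0  0  -3/2   0  |   -5/2 ]
  [ 0  0     0  -1  |     -4 ]
ρ3 → -2/3·ρ3
  [ 1  0  -3/2   0  |  -11/2 ]
  [ 0  1   3/8   0  |    9/8 ]
  [ 0  0     1   0  |    5/3 ]
  [ 0  0     0  -1  |     -4 ]
ρ4 → -1·ρ4
  [ 1  0  -3/2  0  |  -11/2 ]
  [ 0  1   3/8  0  |    9/8 ]
  [ 0  0     1  0  |    5/3 ]
  [ 0  0     0  1  |      4 ]
ρ2 → ρ2 − 3/8·ρ3
  [ 1  0  -3/2  0  |  -11/2 ]
  [ 0  1     0  0  |    1/2 ]
  [ 0  0     1  0  |    5/3 ]
  [ 0  0     0  1  |      4 ]
ρ1 → ρ1 + 3/2·ρ3
  [ 1  0  0  0  |   -3 ]
  [ 0  1  0  0  |  1/2 ]
  [ 0  0  1  0  |  5/3 ]
  [ 0  0  0  1  |    4 ]
Reading off the last column: x = -3, y = 1/2, z = 5/3, w = 4.

(-3, 1/2, 5/3, 4)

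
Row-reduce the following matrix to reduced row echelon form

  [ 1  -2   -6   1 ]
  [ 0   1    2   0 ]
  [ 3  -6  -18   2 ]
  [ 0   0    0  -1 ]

[[1, 0, -2, 0], [0, 1, 2, 0], [0, 0, 0, 1], [0, 0, 0, 0]]

R3 → R3 − 3·R1
  [ 1  -2  -6   1 ]
  [ 0   1   2   0 ]
  [ 0   0   0  -1 ]
  [ 0   0   0  -1 ]
R3 → -1·R3
  [ 1  -2  -6   1 ]
  [ 0   1   2   0 ]
  [ 0   0   0   1 ]
  [ 0   0   0  -1 ]
R4 → R4 + R3
  [ 1  -2  -6  1 ]
  [ 0   1   2  0 ]
  [ 0   0   0  1 ]
  [ 0   0   0  0 ]
R1 → R1 − R3
  [ 1  -2  -6  0 ]
  [ 0   1   2  0 ]
  [ 0   0   0  1 ]
  [ 0   0   0  0 ]
R1 → R1 + 2·R2
  [ 1  0  -2  0 ]
  [ 0  1   2  0 ]
  [ 0  0   0  1 ]
  [ 0  0   0  0 ]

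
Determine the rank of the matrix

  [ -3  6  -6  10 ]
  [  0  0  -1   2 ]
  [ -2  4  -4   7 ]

rank = 3

Multiply ρ1 by -1/3.
  [  1  -2   2  -10/3 ]
  [  0   0  -1      2 ]
  [ -2   4  -4      7 ]
Add 2 times ρ1 to ρ3.
  [ 1  -2   2  -10/3 ]
  [ 0   0  -1      2 ]
  [ 0   0   0    1/3 ]
Multiply ρ2 by -1.
  [ 1  -2  2  -10/3 ]
  [ 0   0  1     -2 ]
  [ 0   0  0    1/3 ]
Multiply ρ3 by 3.
  [ 1  -2  2  -10/3 ]
  [ 0   0  1     -2 ]
  [ 0   0  0      1 ]
Add 2 times ρ3 to ρ2.
  [ 1  -2  2  -10/3 ]
  [ 0   0  1      0 ]
  [ 0   0  0      1 ]
Add 10/3 times ρ3 to ρ1.
  [ 1  -2  2  0 ]
  [ 0   0  1  0 ]
  [ 0   0  0  1 ]
Subtract 2 times ρ2 from ρ1.
  [ 1  -2  0  0 ]
  [ 0   0  1  0 ]
  [ 0   0  0  1 ]
The reduced form has 3 nonzero rows.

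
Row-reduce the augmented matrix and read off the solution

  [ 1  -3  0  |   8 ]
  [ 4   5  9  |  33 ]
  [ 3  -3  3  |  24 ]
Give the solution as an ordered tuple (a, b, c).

ρ2 → ρ2 − 4·ρ1
ρ3 → ρ3 − 3·ρ1
ρ2 → 1/17·ρ2
ρ3 → ρ3 − 6·ρ2
ρ3 → -17/3·ρ3
ρ2 → ρ2 − 9/17·ρ3
ρ1 → ρ1 + 3·ρ2
Reading off the last column: a = 5, b = -1, c = 2.

(5, -1, 2)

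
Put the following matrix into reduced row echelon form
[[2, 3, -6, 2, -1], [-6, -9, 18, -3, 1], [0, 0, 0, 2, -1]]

[[1, 3/2, -3, 0, 0], [0, 0, 0, 1, 0], [0, 0, 0, 0, 1]]

R1 ← 1/2·R1
  [  1  3/2  -3   1  -1/2 ]
  [ -6   -9  18  -3     1 ]
  [  0    0   0   2    -1 ]
R2 ← R2 + 6·R1
  [ 1  3/2  -3  1  -1/2 ]
  [ 0    0   0  3    -2 ]
  [ 0    0   0  2    -1 ]
R2 ← 1/3·R2
  [ 1  3/2  -3  1  -1/2 ]
  [ 0    0   0  1  -2/3 ]
  [ 0    0   0  2    -1 ]
R3 ← R3 − 2·R2
  [ 1  3/2  -3  1  -1/2 ]
  [ 0    0   0  1  -2/3 ]
  [ 0    0   0  0   1/3 ]
R3 ← 3·R3
  [ 1  3/2  -3  1  -1/2 ]
  [ 0    0   0  1  -2/3 ]
  [ 0    0   0  0     1 ]
R2 ← R2 + 2/3·R3
  [ 1  3/2  -3  1  -1/2 ]
  [ 0    0   0  1     0 ]
  [ 0    0   0  0     1 ]
R1 ← R1 + 1/2·R3
  [ 1  3/2  -3  1  0 ]
  [ 0    0   0  1  0 ]
  [ 0    0   0  0  1 ]
R1 ← R1 − R2
  [ 1  3/2  -3  0  0 ]
  [ 0    0   0  1  0 ]
  [ 0    0   0  0  1 ]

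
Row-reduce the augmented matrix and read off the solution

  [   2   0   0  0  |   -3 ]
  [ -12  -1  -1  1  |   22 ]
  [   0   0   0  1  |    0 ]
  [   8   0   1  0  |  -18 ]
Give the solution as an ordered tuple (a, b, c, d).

r1 := 1/2·r1
r2 := r2 + 12·r1
r4 := r4 − 8·r1
r2 := -1·r2
r3 ↔ r4
r2 := r2 + r4
r2 := r2 − r3
Reading off the last column: a = -3/2, b = 2, c = -6, d = 0.

(-3/2, 2, -6, 0)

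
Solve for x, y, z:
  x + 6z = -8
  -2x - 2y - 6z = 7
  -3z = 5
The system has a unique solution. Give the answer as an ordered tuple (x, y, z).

(2, -1/2, -5/3)

Form the augmented matrix and row-reduce:
  [  1   0   6  |  -8 ]
  [ -2  -2  -6  |   7 ]
  [  0   0  -3  |   5 ]
Add 2 times R1 to R2.
  [ 1   0   6  |  -8 ]
  [ 0  -2   6  |  -9 ]
  [ 0   0  -3  |   5 ]
Multiply R2 by -1/2.
  [ 1  0   6  |   -8 ]
  [ 0  1  -3  |  9/2 ]
  [ 0  0  -3  |    5 ]
Multiply R3 by -1/3.
  [ 1  0   6  |    -8 ]
  [ 0  1  -3  |   9/2 ]
  [ 0  0   1  |  -5/3 ]
Add 3 times R3 to R2.
  [ 1  0  6  |    -8 ]
  [ 0  1  0  |  -1/2 ]
  [ 0  0  1  |  -5/3 ]
Subtract 6 times R3 from R1.
  [ 1  0  0  |     2 ]
  [ 0  1  0  |  -1/2 ]
  [ 0  0  1  |  -5/3 ]
Reading off the last column: x = 2, y = -1/2, z = -5/3.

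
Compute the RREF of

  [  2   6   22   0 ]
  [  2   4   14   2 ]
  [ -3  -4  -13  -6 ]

Multiply R1 by 1/2.
  [  1   3   11   0 ]
  [  2   4   14   2 ]
  [ -3  -4  -13  -6 ]
Subtract 2 times R1 from R2.
  [  1   3   11   0 ]
  [  0  -2   -8   2 ]
  [ -3  -4  -13  -6 ]
Add 3 times R1 to R3.
  [ 1   3  11   0 ]
  [ 0  -2  -8   2 ]
  [ 0   5  20  -6 ]
Multiply R2 by -1/2.
  [ 1  3  11   0 ]
  [ 0  1   4  -1 ]
  [ 0  5  20  -6 ]
Subtract 5 times R2 from R3.
  [ 1  3  11   0 ]
  [ 0  1   4  -1 ]
  [ 0  0   0  -1 ]
Multiply R3 by -1.
  [ 1  3  11   0 ]
  [ 0  1   4  -1 ]
  [ 0  0   0   1 ]
Add R3 to R2.
  [ 1  3  11  0 ]
  [ 0  1   4  0 ]
  [ 0  0   0  1 ]
Subtract 3 times R2 from R1.
  [ 1  0  -1  0 ]
  [ 0  1   4  0 ]
  [ 0  0   0  1 ]

[[1, 0, -1, 0], [0, 1, 4, 0], [0, 0, 0, 1]]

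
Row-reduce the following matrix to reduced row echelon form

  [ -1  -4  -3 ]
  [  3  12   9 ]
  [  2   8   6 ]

r1 -> -1·r1
r2 -> r2 − 3·r1
r3 -> r3 − 2·r1

[[1, 4, 3], [0, 0, 0], [0, 0, 0]]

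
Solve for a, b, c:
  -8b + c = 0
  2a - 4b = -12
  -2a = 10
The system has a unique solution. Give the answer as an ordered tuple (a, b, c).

Form the augmented matrix and row-reduce:
  [  0  -8  1  |    0 ]
  [  2  -4  0  |  -12 ]
  [ -2   0  0  |   10 ]
ρ1 <=> ρ2
  [  2  -4  0  |  -12 ]
  [  0  -8  1  |    0 ]
  [ -2   0  0  |   10 ]
ρ1 → 1/2·ρ1
  [  1  -2  0  |  -6 ]
  [  0  -8  1  |   0 ]
  [ -2   0  0  |  10 ]
ρ3 → ρ3 + 2·ρ1
  [ 1  -2  0  |  -6 ]
  [ 0  -8  1  |   0 ]
  [ 0  -4  0  |  -2 ]
ρ2 → -1/8·ρ2
  [ 1  -2     0  |  -6 ]
  [ 0   1  -1/8  |   0 ]
  [ 0  -4     0  |  -2 ]
ρ3 → ρ3 + 4·ρ2
  [ 1  -2     0  |  -6 ]
  [ 0   1  -1/8  |   0 ]
  [ 0   0  -1/2  |  -2 ]
ρ3 → -2·ρ3
  [ 1  -2     0  |  -6 ]
  [ 0   1  -1/8  |   0 ]
  [ 0   0     1  |   4 ]
ρ2 → ρ2 + 1/8·ρ3
  [ 1  -2  0  |   -6 ]
  [ 0   1  0  |  1/2 ]
  [ 0   0  1  |    4 ]
ρ1 → ρ1 + 2·ρ2
  [ 1  0  0  |   -5 ]
  [ 0  1  0  |  1/2 ]
  [ 0  0  1  |    4 ]
Reading off the last column: a = -5, b = 1/2, c = 4.

(-5, 1/2, 4)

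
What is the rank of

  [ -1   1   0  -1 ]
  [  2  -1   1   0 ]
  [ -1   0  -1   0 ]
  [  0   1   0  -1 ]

rank = 4

R1 → -1·R1
R2 → R2 − 2·R1
R3 → R3 + R1
R3 → R3 + R2
R4 → R4 − R2
R3 <=> R4
R3 → -1·R3
R4 → -1·R4
R3 → R3 + R4
R2 → R2 + 2·R4
R1 → R1 − R4
R2 → R2 − R3
R1 → R1 + R2
The reduced form has 4 nonzero rows.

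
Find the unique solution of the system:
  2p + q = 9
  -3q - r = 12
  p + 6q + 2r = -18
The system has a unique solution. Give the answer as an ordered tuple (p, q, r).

Form the augmented matrix and row-reduce:
  [ 2   1   0  |    9 ]
  [ 0  -3  -1  |   12 ]
  [ 1   6   2  |  -18 ]
Multiply R1 by 1/2.
  [ 1  1/2   0  |  9/2 ]
  [ 0   -3  -1  |   12 ]
  [ 1    6   2  |  -18 ]
Subtract R1 from R3.
  [ 1   1/2   0  |    9/2 ]
  [ 0    -3  -1  |     12 ]
  [ 0  11/2   2  |  -45/2 ]
Multiply R2 by -1/3.
  [ 1   1/2    0  |    9/2 ]
  [ 0     1  1/3  |     -4 ]
  [ 0  11/2    2  |  -45/2 ]
Subtract 11/2 times R2 from R3.
  [ 1  1/2    0  |   9/2 ]
  [ 0    1  1/3  |    -4 ]
  [ 0    0  1/6  |  -1/2 ]
Multiply R3 by 6.
  [ 1  1/2    0  |  9/2 ]
  [ 0    1  1/3  |   -4 ]
  [ 0    0    1  |   -3 ]
Subtract 1/3 times R3 from R2.
  [ 1  1/2  0  |  9/2 ]
  [ 0    1  0  |   -3 ]
  [ 0    0  1  |   -3 ]
Subtract 1/2 times R2 from R1.
  [ 1  0  0  |   6 ]
  [ 0  1  0  |  -3 ]
  [ 0  0  1  |  -3 ]
Reading off the last column: p = 6, q = -3, r = -3.

(6, -3, -3)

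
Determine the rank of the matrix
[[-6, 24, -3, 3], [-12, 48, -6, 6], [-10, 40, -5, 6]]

ρ1 -> -1/6·ρ1
  [   1  -4  1/2  -1/2 ]
  [ -12  48   -6     6 ]
  [ -10  40   -5     6 ]
ρ2 -> ρ2 + 12·ρ1
  [   1  -4  1/2  -1/2 ]
  [   0   0    0     0 ]
  [ -10  40   -5     6 ]
ρ3 -> ρ3 + 10·ρ1
  [ 1  -4  1/2  -1/2 ]
  [ 0   0    0     0 ]
  [ 0   0    0     1 ]
ρ2 <-> ρ3
  [ 1  -4  1/2  -1/2 ]
  [ 0   0    0     1 ]
  [ 0   0    0     0 ]
ρ1 -> ρ1 + 1/2·ρ2
  [ 1  -4  1/2  0 ]
  [ 0   0    0  1 ]
  [ 0   0    0  0 ]
The reduced form has 2 nonzero rows.

rank = 2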